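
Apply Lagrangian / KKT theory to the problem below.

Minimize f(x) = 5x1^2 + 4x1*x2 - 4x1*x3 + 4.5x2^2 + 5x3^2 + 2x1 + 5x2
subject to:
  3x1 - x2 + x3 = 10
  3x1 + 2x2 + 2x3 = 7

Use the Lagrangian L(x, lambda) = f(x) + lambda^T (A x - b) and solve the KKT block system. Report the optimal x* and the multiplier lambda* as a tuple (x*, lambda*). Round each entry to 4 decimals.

Form the Lagrangian:
  L(x, lambda) = (1/2) x^T Q x + c^T x + lambda^T (A x - b)
Stationarity (grad_x L = 0): Q x + c + A^T lambda = 0.
Primal feasibility: A x = b.

This gives the KKT block system:
  [ Q   A^T ] [ x     ]   [-c ]
  [ A    0  ] [ lambda ] = [ b ]

Solving the linear system:
  x*      = (2.3199, -1.5101, 1.5303)
  lambda* = (-2.6676, -1.678)
  f(x*)   = 17.7557

x* = (2.3199, -1.5101, 1.5303), lambda* = (-2.6676, -1.678)


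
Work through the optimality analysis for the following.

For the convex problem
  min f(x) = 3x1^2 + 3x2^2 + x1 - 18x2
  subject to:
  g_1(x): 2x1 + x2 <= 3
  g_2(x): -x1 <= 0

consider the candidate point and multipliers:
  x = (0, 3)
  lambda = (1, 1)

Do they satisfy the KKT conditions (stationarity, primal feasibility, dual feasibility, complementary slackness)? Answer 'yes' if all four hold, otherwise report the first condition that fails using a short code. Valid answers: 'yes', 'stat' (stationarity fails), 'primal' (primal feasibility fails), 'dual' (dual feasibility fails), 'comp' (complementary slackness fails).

Gradient of f: grad f(x) = Q x + c = (1, 0)
Constraint values g_i(x) = a_i^T x - b_i:
  g_1((0, 3)) = 0
  g_2((0, 3)) = 0
Stationarity residual: grad f(x) + sum_i lambda_i a_i = (2, 1)
  -> stationarity FAILS
Primal feasibility (all g_i <= 0): OK
Dual feasibility (all lambda_i >= 0): OK
Complementary slackness (lambda_i * g_i(x) = 0 for all i): OK

Verdict: the first failing condition is stationarity -> stat.

stat


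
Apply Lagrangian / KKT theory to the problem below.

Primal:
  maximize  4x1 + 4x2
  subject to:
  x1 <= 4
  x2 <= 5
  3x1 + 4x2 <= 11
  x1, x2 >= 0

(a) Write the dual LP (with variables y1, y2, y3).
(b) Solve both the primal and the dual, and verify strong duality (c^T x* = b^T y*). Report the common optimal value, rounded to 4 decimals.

The standard primal-dual pair for 'max c^T x s.t. A x <= b, x >= 0' is:
  Dual:  min b^T y  s.t.  A^T y >= c,  y >= 0.

So the dual LP is:
  minimize  4y1 + 5y2 + 11y3
  subject to:
    y1 + 3y3 >= 4
    y2 + 4y3 >= 4
    y1, y2, y3 >= 0

Solving the primal: x* = (3.6667, 0).
  primal value c^T x* = 14.6667.
Solving the dual: y* = (0, 0, 1.3333).
  dual value b^T y* = 14.6667.
Strong duality: c^T x* = b^T y*. Confirmed.

14.6667


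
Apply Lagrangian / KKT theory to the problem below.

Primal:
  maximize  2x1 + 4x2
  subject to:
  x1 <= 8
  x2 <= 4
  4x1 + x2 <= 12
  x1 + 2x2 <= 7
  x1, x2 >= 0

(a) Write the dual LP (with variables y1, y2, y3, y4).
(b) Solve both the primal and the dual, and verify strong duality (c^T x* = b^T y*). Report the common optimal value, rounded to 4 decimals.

The standard primal-dual pair for 'max c^T x s.t. A x <= b, x >= 0' is:
  Dual:  min b^T y  s.t.  A^T y >= c,  y >= 0.

So the dual LP is:
  minimize  8y1 + 4y2 + 12y3 + 7y4
  subject to:
    y1 + 4y3 + y4 >= 2
    y2 + y3 + 2y4 >= 4
    y1, y2, y3, y4 >= 0

Solving the primal: x* = (2.4286, 2.2857).
  primal value c^T x* = 14.
Solving the dual: y* = (0, 0, 0, 2).
  dual value b^T y* = 14.
Strong duality: c^T x* = b^T y*. Confirmed.

14


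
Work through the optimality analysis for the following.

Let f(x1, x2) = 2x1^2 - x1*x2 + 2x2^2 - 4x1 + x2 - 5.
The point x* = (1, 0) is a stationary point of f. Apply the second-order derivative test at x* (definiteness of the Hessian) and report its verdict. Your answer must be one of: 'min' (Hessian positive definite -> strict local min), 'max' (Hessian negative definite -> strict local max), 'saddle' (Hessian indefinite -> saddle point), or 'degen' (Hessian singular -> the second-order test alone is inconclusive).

Compute the Hessian H = grad^2 f:
  H = [[4, -1], [-1, 4]]
Verify stationarity: grad f(x*) = H x* + g = (0, 0).
Eigenvalues of H: 3, 5.
Both eigenvalues > 0, so H is positive definite -> x* is a strict local min.

min


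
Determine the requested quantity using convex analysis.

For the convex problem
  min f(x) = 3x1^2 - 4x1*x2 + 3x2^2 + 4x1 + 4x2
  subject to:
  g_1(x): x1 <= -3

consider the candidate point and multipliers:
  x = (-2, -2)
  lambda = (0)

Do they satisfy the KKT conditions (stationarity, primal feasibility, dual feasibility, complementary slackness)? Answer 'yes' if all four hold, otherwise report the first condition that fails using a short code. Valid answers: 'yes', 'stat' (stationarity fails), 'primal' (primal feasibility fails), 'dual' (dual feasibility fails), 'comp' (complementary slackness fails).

Gradient of f: grad f(x) = Q x + c = (0, 0)
Constraint values g_i(x) = a_i^T x - b_i:
  g_1((-2, -2)) = 1
Stationarity residual: grad f(x) + sum_i lambda_i a_i = (0, 0)
  -> stationarity OK
Primal feasibility (all g_i <= 0): FAILS
Dual feasibility (all lambda_i >= 0): OK
Complementary slackness (lambda_i * g_i(x) = 0 for all i): OK

Verdict: the first failing condition is primal_feasibility -> primal.

primal


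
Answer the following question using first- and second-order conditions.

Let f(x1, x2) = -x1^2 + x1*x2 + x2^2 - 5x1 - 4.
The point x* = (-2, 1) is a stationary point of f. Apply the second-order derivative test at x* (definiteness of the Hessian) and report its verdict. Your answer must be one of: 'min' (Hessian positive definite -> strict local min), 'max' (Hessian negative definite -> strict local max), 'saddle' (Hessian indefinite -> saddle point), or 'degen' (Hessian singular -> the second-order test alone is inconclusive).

Compute the Hessian H = grad^2 f:
  H = [[-2, 1], [1, 2]]
Verify stationarity: grad f(x*) = H x* + g = (0, 0).
Eigenvalues of H: -2.2361, 2.2361.
Eigenvalues have mixed signs, so H is indefinite -> x* is a saddle point.

saddle


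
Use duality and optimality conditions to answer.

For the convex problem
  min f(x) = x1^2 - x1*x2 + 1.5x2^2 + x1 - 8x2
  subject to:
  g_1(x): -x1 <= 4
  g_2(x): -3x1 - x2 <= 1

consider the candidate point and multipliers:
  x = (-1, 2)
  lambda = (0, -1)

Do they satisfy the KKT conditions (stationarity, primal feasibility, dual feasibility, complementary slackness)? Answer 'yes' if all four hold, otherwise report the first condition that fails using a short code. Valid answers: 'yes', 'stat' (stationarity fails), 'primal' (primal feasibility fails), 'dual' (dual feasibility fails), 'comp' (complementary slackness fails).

Gradient of f: grad f(x) = Q x + c = (-3, -1)
Constraint values g_i(x) = a_i^T x - b_i:
  g_1((-1, 2)) = -3
  g_2((-1, 2)) = 0
Stationarity residual: grad f(x) + sum_i lambda_i a_i = (0, 0)
  -> stationarity OK
Primal feasibility (all g_i <= 0): OK
Dual feasibility (all lambda_i >= 0): FAILS
Complementary slackness (lambda_i * g_i(x) = 0 for all i): OK

Verdict: the first failing condition is dual_feasibility -> dual.

dual


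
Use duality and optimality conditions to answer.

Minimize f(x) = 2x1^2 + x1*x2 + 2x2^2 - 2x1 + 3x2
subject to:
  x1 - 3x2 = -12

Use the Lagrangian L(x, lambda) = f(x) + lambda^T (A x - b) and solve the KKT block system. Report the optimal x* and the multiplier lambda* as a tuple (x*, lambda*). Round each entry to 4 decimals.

Form the Lagrangian:
  L(x, lambda) = (1/2) x^T Q x + c^T x + lambda^T (A x - b)
Stationarity (grad_x L = 0): Q x + c + A^T lambda = 0.
Primal feasibility: A x = b.

This gives the KKT block system:
  [ Q   A^T ] [ x     ]   [-c ]
  [ A    0  ] [ lambda ] = [ b ]

Solving the linear system:
  x*      = (-1.6304, 3.4565)
  lambda* = (5.0652)
  f(x*)   = 37.2065

x* = (-1.6304, 3.4565), lambda* = (5.0652)


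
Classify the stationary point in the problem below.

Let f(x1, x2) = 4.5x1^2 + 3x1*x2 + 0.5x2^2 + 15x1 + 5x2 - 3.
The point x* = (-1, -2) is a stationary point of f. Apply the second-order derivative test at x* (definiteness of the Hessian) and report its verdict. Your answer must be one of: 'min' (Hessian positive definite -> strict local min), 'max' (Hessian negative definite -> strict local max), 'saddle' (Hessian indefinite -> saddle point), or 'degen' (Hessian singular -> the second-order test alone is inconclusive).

Compute the Hessian H = grad^2 f:
  H = [[9, 3], [3, 1]]
Verify stationarity: grad f(x*) = H x* + g = (0, 0).
Eigenvalues of H: 0, 10.
H has a zero eigenvalue (singular; positive semidefinite but not definite), so H is neither positive definite, negative definite, nor indefinite. The second-order test alone is inconclusive -> degen.
(Indeed, f is constant along the null direction of H through x*, so x* is not a strict local extremum.)

degen


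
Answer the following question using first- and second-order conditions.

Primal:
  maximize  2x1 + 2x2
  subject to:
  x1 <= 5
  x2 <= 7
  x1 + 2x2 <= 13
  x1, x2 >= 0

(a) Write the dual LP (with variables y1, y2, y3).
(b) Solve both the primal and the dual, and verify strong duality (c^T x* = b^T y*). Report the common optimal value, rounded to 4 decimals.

The standard primal-dual pair for 'max c^T x s.t. A x <= b, x >= 0' is:
  Dual:  min b^T y  s.t.  A^T y >= c,  y >= 0.

So the dual LP is:
  minimize  5y1 + 7y2 + 13y3
  subject to:
    y1 + y3 >= 2
    y2 + 2y3 >= 2
    y1, y2, y3 >= 0

Solving the primal: x* = (5, 4).
  primal value c^T x* = 18.
Solving the dual: y* = (1, 0, 1).
  dual value b^T y* = 18.
Strong duality: c^T x* = b^T y*. Confirmed.

18


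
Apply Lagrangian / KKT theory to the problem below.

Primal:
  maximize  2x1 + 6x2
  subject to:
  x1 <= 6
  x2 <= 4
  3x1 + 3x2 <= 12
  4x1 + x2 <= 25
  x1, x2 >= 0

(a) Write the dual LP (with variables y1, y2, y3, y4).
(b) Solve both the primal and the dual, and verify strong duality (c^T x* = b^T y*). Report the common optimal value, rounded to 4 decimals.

The standard primal-dual pair for 'max c^T x s.t. A x <= b, x >= 0' is:
  Dual:  min b^T y  s.t.  A^T y >= c,  y >= 0.

So the dual LP is:
  minimize  6y1 + 4y2 + 12y3 + 25y4
  subject to:
    y1 + 3y3 + 4y4 >= 2
    y2 + 3y3 + y4 >= 6
    y1, y2, y3, y4 >= 0

Solving the primal: x* = (0, 4).
  primal value c^T x* = 24.
Solving the dual: y* = (0, 4, 0.6667, 0).
  dual value b^T y* = 24.
Strong duality: c^T x* = b^T y*. Confirmed.

24


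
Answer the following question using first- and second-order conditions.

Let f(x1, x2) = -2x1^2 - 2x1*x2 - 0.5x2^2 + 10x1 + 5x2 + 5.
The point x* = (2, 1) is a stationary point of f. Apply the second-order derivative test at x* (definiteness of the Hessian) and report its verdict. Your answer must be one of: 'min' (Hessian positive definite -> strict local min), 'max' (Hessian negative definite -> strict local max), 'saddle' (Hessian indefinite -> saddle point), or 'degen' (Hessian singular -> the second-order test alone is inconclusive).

Compute the Hessian H = grad^2 f:
  H = [[-4, -2], [-2, -1]]
Verify stationarity: grad f(x*) = H x* + g = (0, 0).
Eigenvalues of H: -5, 0.
H has a zero eigenvalue (singular; negative semidefinite but not definite), so H is neither positive definite, negative definite, nor indefinite. The second-order test alone is inconclusive -> degen.
(Indeed, f is constant along the null direction of H through x*, so x* is not a strict local extremum.)

degen


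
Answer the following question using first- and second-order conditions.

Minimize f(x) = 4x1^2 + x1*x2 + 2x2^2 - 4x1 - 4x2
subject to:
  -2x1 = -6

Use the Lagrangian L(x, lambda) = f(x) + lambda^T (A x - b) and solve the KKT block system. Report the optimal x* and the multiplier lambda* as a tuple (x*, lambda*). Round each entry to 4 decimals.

Form the Lagrangian:
  L(x, lambda) = (1/2) x^T Q x + c^T x + lambda^T (A x - b)
Stationarity (grad_x L = 0): Q x + c + A^T lambda = 0.
Primal feasibility: A x = b.

This gives the KKT block system:
  [ Q   A^T ] [ x     ]   [-c ]
  [ A    0  ] [ lambda ] = [ b ]

Solving the linear system:
  x*      = (3, 0.25)
  lambda* = (10.125)
  f(x*)   = 23.875

x* = (3, 0.25), lambda* = (10.125)


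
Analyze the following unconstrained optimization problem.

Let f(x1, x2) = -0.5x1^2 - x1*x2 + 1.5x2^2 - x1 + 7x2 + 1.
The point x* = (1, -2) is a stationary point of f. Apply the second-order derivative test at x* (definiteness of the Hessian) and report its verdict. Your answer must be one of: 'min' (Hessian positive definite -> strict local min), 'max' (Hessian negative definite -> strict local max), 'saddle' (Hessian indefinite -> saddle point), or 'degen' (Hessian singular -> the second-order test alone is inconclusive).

Compute the Hessian H = grad^2 f:
  H = [[-1, -1], [-1, 3]]
Verify stationarity: grad f(x*) = H x* + g = (0, 0).
Eigenvalues of H: -1.2361, 3.2361.
Eigenvalues have mixed signs, so H is indefinite -> x* is a saddle point.

saddle


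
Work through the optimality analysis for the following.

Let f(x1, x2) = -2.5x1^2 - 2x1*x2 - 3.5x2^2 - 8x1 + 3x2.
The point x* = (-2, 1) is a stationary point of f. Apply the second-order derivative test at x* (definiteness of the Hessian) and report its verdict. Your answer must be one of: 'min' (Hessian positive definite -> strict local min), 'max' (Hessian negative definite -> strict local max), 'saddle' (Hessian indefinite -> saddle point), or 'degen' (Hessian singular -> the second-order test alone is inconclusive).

Compute the Hessian H = grad^2 f:
  H = [[-5, -2], [-2, -7]]
Verify stationarity: grad f(x*) = H x* + g = (0, 0).
Eigenvalues of H: -8.2361, -3.7639.
Both eigenvalues < 0, so H is negative definite -> x* is a strict local max.

max


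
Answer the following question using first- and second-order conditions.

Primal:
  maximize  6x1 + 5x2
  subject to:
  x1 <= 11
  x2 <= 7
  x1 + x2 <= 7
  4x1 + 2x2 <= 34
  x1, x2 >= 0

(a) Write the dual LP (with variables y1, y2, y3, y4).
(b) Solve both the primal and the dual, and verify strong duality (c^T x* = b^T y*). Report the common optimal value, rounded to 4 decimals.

The standard primal-dual pair for 'max c^T x s.t. A x <= b, x >= 0' is:
  Dual:  min b^T y  s.t.  A^T y >= c,  y >= 0.

So the dual LP is:
  minimize  11y1 + 7y2 + 7y3 + 34y4
  subject to:
    y1 + y3 + 4y4 >= 6
    y2 + y3 + 2y4 >= 5
    y1, y2, y3, y4 >= 0

Solving the primal: x* = (7, 0).
  primal value c^T x* = 42.
Solving the dual: y* = (0, 0, 6, 0).
  dual value b^T y* = 42.
Strong duality: c^T x* = b^T y*. Confirmed.

42


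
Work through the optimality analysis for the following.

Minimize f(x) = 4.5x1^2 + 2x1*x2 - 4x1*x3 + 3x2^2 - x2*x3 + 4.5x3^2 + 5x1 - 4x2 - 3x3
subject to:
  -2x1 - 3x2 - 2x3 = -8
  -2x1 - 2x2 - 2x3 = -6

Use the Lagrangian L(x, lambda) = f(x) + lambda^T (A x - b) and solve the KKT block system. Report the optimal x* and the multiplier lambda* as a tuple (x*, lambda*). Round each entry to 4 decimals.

Form the Lagrangian:
  L(x, lambda) = (1/2) x^T Q x + c^T x + lambda^T (A x - b)
Stationarity (grad_x L = 0): Q x + c + A^T lambda = 0.
Primal feasibility: A x = b.

This gives the KKT block system:
  [ Q   A^T ] [ x     ]   [-c ]
  [ A    0  ] [ lambda ] = [ b ]

Solving the linear system:
  x*      = (-0.0385, 2, 1.0385)
  lambda* = (2.3846, -0.1346)
  f(x*)   = 3.4808

x* = (-0.0385, 2, 1.0385), lambda* = (2.3846, -0.1346)


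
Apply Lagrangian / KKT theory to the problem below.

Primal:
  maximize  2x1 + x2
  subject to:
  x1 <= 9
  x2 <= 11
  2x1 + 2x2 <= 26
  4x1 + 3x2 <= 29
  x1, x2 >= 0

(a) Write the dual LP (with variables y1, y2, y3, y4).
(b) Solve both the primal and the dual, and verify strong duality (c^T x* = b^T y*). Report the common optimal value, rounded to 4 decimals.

The standard primal-dual pair for 'max c^T x s.t. A x <= b, x >= 0' is:
  Dual:  min b^T y  s.t.  A^T y >= c,  y >= 0.

So the dual LP is:
  minimize  9y1 + 11y2 + 26y3 + 29y4
  subject to:
    y1 + 2y3 + 4y4 >= 2
    y2 + 2y3 + 3y4 >= 1
    y1, y2, y3, y4 >= 0

Solving the primal: x* = (7.25, 0).
  primal value c^T x* = 14.5.
Solving the dual: y* = (0, 0, 0, 0.5).
  dual value b^T y* = 14.5.
Strong duality: c^T x* = b^T y*. Confirmed.

14.5


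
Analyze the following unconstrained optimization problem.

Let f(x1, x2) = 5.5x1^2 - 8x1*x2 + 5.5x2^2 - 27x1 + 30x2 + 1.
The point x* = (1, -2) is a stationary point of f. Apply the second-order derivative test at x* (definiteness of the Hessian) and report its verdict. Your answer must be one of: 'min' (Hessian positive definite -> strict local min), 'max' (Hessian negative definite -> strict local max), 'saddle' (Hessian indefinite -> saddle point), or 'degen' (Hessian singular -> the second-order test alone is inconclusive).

Compute the Hessian H = grad^2 f:
  H = [[11, -8], [-8, 11]]
Verify stationarity: grad f(x*) = H x* + g = (0, 0).
Eigenvalues of H: 3, 19.
Both eigenvalues > 0, so H is positive definite -> x* is a strict local min.

min


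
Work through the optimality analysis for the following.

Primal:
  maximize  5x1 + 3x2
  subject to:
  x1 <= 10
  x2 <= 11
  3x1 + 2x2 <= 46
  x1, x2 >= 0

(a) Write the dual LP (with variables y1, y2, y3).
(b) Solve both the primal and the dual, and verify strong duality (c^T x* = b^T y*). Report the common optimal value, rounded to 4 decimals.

The standard primal-dual pair for 'max c^T x s.t. A x <= b, x >= 0' is:
  Dual:  min b^T y  s.t.  A^T y >= c,  y >= 0.

So the dual LP is:
  minimize  10y1 + 11y2 + 46y3
  subject to:
    y1 + 3y3 >= 5
    y2 + 2y3 >= 3
    y1, y2, y3 >= 0

Solving the primal: x* = (10, 8).
  primal value c^T x* = 74.
Solving the dual: y* = (0.5, 0, 1.5).
  dual value b^T y* = 74.
Strong duality: c^T x* = b^T y*. Confirmed.

74


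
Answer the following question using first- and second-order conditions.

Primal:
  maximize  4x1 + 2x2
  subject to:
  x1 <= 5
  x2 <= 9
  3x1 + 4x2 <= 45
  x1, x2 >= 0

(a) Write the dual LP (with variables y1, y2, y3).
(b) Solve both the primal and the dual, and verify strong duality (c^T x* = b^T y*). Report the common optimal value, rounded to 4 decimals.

The standard primal-dual pair for 'max c^T x s.t. A x <= b, x >= 0' is:
  Dual:  min b^T y  s.t.  A^T y >= c,  y >= 0.

So the dual LP is:
  minimize  5y1 + 9y2 + 45y3
  subject to:
    y1 + 3y3 >= 4
    y2 + 4y3 >= 2
    y1, y2, y3 >= 0

Solving the primal: x* = (5, 7.5).
  primal value c^T x* = 35.
Solving the dual: y* = (2.5, 0, 0.5).
  dual value b^T y* = 35.
Strong duality: c^T x* = b^T y*. Confirmed.

35


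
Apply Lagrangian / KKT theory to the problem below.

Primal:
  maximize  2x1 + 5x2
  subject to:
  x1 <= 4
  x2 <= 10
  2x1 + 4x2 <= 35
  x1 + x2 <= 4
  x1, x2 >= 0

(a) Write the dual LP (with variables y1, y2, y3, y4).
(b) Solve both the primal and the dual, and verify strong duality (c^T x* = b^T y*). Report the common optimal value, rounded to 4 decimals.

The standard primal-dual pair for 'max c^T x s.t. A x <= b, x >= 0' is:
  Dual:  min b^T y  s.t.  A^T y >= c,  y >= 0.

So the dual LP is:
  minimize  4y1 + 10y2 + 35y3 + 4y4
  subject to:
    y1 + 2y3 + y4 >= 2
    y2 + 4y3 + y4 >= 5
    y1, y2, y3, y4 >= 0

Solving the primal: x* = (0, 4).
  primal value c^T x* = 20.
Solving the dual: y* = (0, 0, 0, 5).
  dual value b^T y* = 20.
Strong duality: c^T x* = b^T y*. Confirmed.

20


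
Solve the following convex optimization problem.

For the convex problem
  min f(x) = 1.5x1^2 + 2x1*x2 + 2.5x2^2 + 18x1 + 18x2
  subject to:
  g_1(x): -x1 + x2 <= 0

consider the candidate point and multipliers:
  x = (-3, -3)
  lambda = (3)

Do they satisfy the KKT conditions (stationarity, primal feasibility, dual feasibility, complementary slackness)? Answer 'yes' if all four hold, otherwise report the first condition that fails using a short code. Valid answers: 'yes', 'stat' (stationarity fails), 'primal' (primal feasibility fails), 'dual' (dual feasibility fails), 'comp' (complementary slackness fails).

Gradient of f: grad f(x) = Q x + c = (3, -3)
Constraint values g_i(x) = a_i^T x - b_i:
  g_1((-3, -3)) = 0
Stationarity residual: grad f(x) + sum_i lambda_i a_i = (0, 0)
  -> stationarity OK
Primal feasibility (all g_i <= 0): OK
Dual feasibility (all lambda_i >= 0): OK
Complementary slackness (lambda_i * g_i(x) = 0 for all i): OK

Verdict: yes, KKT holds.

yes


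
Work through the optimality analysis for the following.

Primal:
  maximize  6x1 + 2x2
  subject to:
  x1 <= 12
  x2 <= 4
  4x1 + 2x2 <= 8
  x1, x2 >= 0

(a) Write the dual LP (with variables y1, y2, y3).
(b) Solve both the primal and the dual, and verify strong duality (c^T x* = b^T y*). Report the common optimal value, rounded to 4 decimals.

The standard primal-dual pair for 'max c^T x s.t. A x <= b, x >= 0' is:
  Dual:  min b^T y  s.t.  A^T y >= c,  y >= 0.

So the dual LP is:
  minimize  12y1 + 4y2 + 8y3
  subject to:
    y1 + 4y3 >= 6
    y2 + 2y3 >= 2
    y1, y2, y3 >= 0

Solving the primal: x* = (2, 0).
  primal value c^T x* = 12.
Solving the dual: y* = (0, 0, 1.5).
  dual value b^T y* = 12.
Strong duality: c^T x* = b^T y*. Confirmed.

12


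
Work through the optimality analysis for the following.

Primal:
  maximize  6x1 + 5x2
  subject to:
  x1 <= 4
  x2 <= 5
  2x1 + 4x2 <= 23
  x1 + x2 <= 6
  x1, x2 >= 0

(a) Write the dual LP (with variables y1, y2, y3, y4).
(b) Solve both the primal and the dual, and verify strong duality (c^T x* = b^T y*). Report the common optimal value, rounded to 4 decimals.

The standard primal-dual pair for 'max c^T x s.t. A x <= b, x >= 0' is:
  Dual:  min b^T y  s.t.  A^T y >= c,  y >= 0.

So the dual LP is:
  minimize  4y1 + 5y2 + 23y3 + 6y4
  subject to:
    y1 + 2y3 + y4 >= 6
    y2 + 4y3 + y4 >= 5
    y1, y2, y3, y4 >= 0

Solving the primal: x* = (4, 2).
  primal value c^T x* = 34.
Solving the dual: y* = (1, 0, 0, 5).
  dual value b^T y* = 34.
Strong duality: c^T x* = b^T y*. Confirmed.

34


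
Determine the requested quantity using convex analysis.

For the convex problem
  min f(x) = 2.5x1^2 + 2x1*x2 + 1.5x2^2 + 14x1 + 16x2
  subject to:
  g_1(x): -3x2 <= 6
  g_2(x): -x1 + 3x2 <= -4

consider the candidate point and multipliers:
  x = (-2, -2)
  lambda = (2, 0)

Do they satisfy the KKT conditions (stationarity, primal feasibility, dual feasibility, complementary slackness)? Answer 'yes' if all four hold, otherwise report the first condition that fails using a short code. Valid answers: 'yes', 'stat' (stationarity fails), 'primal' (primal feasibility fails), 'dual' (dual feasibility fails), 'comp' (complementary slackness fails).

Gradient of f: grad f(x) = Q x + c = (0, 6)
Constraint values g_i(x) = a_i^T x - b_i:
  g_1((-2, -2)) = 0
  g_2((-2, -2)) = 0
Stationarity residual: grad f(x) + sum_i lambda_i a_i = (0, 0)
  -> stationarity OK
Primal feasibility (all g_i <= 0): OK
Dual feasibility (all lambda_i >= 0): OK
Complementary slackness (lambda_i * g_i(x) = 0 for all i): OK

Verdict: yes, KKT holds.

yes


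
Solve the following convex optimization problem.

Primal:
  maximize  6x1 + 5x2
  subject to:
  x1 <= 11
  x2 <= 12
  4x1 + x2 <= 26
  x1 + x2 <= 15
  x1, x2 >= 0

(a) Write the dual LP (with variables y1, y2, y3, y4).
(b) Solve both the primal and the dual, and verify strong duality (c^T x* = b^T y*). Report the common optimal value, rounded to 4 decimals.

The standard primal-dual pair for 'max c^T x s.t. A x <= b, x >= 0' is:
  Dual:  min b^T y  s.t.  A^T y >= c,  y >= 0.

So the dual LP is:
  minimize  11y1 + 12y2 + 26y3 + 15y4
  subject to:
    y1 + 4y3 + y4 >= 6
    y2 + y3 + y4 >= 5
    y1, y2, y3, y4 >= 0

Solving the primal: x* = (3.6667, 11.3333).
  primal value c^T x* = 78.6667.
Solving the dual: y* = (0, 0, 0.3333, 4.6667).
  dual value b^T y* = 78.6667.
Strong duality: c^T x* = b^T y*. Confirmed.

78.6667


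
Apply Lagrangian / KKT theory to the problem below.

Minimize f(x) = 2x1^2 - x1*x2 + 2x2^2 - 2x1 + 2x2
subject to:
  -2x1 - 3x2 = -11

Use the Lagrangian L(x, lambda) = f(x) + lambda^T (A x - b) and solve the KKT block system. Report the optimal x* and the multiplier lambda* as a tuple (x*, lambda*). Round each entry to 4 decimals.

Form the Lagrangian:
  L(x, lambda) = (1/2) x^T Q x + c^T x + lambda^T (A x - b)
Stationarity (grad_x L = 0): Q x + c + A^T lambda = 0.
Primal feasibility: A x = b.

This gives the KKT block system:
  [ Q   A^T ] [ x     ]   [-c ]
  [ A    0  ] [ lambda ] = [ b ]

Solving the linear system:
  x*      = (2.3594, 2.0938)
  lambda* = (2.6719)
  f(x*)   = 14.4297

x* = (2.3594, 2.0938), lambda* = (2.6719)


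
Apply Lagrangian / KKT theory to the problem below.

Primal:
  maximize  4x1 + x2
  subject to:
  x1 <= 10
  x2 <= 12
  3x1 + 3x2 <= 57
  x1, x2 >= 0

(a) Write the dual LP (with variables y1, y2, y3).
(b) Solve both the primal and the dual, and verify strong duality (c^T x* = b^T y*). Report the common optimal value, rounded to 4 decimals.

The standard primal-dual pair for 'max c^T x s.t. A x <= b, x >= 0' is:
  Dual:  min b^T y  s.t.  A^T y >= c,  y >= 0.

So the dual LP is:
  minimize  10y1 + 12y2 + 57y3
  subject to:
    y1 + 3y3 >= 4
    y2 + 3y3 >= 1
    y1, y2, y3 >= 0

Solving the primal: x* = (10, 9).
  primal value c^T x* = 49.
Solving the dual: y* = (3, 0, 0.3333).
  dual value b^T y* = 49.
Strong duality: c^T x* = b^T y*. Confirmed.

49


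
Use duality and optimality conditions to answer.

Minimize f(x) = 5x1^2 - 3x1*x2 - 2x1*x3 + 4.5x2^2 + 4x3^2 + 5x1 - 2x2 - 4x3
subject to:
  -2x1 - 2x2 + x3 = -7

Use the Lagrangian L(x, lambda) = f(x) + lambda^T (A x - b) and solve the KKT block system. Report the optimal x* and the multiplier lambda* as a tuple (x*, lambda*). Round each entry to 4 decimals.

Form the Lagrangian:
  L(x, lambda) = (1/2) x^T Q x + c^T x + lambda^T (A x - b)
Stationarity (grad_x L = 0): Q x + c + A^T lambda = 0.
Primal feasibility: A x = b.

This gives the KKT block system:
  [ Q   A^T ] [ x     ]   [-c ]
  [ A    0  ] [ lambda ] = [ b ]

Solving the linear system:
  x*      = (1.4187, 2.1105, 0.0585)
  lambda* = (6.3693)
  f(x*)   = 23.6118

x* = (1.4187, 2.1105, 0.0585), lambda* = (6.3693)


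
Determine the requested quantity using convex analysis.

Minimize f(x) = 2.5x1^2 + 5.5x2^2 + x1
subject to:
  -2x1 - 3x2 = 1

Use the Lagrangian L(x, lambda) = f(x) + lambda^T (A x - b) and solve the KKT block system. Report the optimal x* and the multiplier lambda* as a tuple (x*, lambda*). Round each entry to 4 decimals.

Form the Lagrangian:
  L(x, lambda) = (1/2) x^T Q x + c^T x + lambda^T (A x - b)
Stationarity (grad_x L = 0): Q x + c + A^T lambda = 0.
Primal feasibility: A x = b.

This gives the KKT block system:
  [ Q   A^T ] [ x     ]   [-c ]
  [ A    0  ] [ lambda ] = [ b ]

Solving the linear system:
  x*      = (-0.3483, -0.1011)
  lambda* = (-0.3708)
  f(x*)   = 0.0112

x* = (-0.3483, -0.1011), lambda* = (-0.3708)


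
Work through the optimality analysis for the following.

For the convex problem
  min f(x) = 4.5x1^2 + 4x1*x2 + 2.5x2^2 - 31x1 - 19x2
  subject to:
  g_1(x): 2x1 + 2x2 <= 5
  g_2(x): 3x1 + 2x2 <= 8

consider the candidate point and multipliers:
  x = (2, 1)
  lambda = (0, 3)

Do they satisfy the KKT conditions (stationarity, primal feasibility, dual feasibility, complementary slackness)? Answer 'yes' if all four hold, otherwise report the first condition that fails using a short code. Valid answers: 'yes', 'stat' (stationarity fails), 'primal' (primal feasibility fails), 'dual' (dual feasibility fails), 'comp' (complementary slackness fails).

Gradient of f: grad f(x) = Q x + c = (-9, -6)
Constraint values g_i(x) = a_i^T x - b_i:
  g_1((2, 1)) = 1
  g_2((2, 1)) = 0
Stationarity residual: grad f(x) + sum_i lambda_i a_i = (0, 0)
  -> stationarity OK
Primal feasibility (all g_i <= 0): FAILS
Dual feasibility (all lambda_i >= 0): OK
Complementary slackness (lambda_i * g_i(x) = 0 for all i): OK

Verdict: the first failing condition is primal_feasibility -> primal.

primal


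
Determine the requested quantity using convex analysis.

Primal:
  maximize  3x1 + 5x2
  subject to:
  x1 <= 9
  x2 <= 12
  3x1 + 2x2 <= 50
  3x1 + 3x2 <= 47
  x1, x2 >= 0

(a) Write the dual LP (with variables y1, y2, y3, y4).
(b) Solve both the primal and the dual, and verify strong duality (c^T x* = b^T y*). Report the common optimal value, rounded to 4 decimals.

The standard primal-dual pair for 'max c^T x s.t. A x <= b, x >= 0' is:
  Dual:  min b^T y  s.t.  A^T y >= c,  y >= 0.

So the dual LP is:
  minimize  9y1 + 12y2 + 50y3 + 47y4
  subject to:
    y1 + 3y3 + 3y4 >= 3
    y2 + 2y3 + 3y4 >= 5
    y1, y2, y3, y4 >= 0

Solving the primal: x* = (3.6667, 12).
  primal value c^T x* = 71.
Solving the dual: y* = (0, 2, 0, 1).
  dual value b^T y* = 71.
Strong duality: c^T x* = b^T y*. Confirmed.

71


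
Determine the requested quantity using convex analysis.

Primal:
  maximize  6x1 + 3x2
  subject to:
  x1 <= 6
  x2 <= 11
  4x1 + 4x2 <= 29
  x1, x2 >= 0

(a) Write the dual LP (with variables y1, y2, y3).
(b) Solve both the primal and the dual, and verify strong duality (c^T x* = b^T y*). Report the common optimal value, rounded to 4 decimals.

The standard primal-dual pair for 'max c^T x s.t. A x <= b, x >= 0' is:
  Dual:  min b^T y  s.t.  A^T y >= c,  y >= 0.

So the dual LP is:
  minimize  6y1 + 11y2 + 29y3
  subject to:
    y1 + 4y3 >= 6
    y2 + 4y3 >= 3
    y1, y2, y3 >= 0

Solving the primal: x* = (6, 1.25).
  primal value c^T x* = 39.75.
Solving the dual: y* = (3, 0, 0.75).
  dual value b^T y* = 39.75.
Strong duality: c^T x* = b^T y*. Confirmed.

39.75


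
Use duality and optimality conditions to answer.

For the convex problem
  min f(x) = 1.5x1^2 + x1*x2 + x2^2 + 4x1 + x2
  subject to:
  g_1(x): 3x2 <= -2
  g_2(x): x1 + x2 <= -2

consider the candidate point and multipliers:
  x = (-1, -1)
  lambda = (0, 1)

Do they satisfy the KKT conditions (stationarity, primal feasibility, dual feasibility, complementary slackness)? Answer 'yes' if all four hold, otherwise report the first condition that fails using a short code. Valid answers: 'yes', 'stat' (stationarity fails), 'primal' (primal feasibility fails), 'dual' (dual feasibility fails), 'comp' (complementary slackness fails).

Gradient of f: grad f(x) = Q x + c = (0, -2)
Constraint values g_i(x) = a_i^T x - b_i:
  g_1((-1, -1)) = -1
  g_2((-1, -1)) = 0
Stationarity residual: grad f(x) + sum_i lambda_i a_i = (1, -1)
  -> stationarity FAILS
Primal feasibility (all g_i <= 0): OK
Dual feasibility (all lambda_i >= 0): OK
Complementary slackness (lambda_i * g_i(x) = 0 for all i): OK

Verdict: the first failing condition is stationarity -> stat.

stat


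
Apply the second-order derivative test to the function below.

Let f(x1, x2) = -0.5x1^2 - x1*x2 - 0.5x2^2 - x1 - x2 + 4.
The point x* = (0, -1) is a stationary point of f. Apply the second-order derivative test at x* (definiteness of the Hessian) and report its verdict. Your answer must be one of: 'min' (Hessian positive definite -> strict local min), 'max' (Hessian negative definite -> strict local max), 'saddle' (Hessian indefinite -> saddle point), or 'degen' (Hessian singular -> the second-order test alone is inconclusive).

Compute the Hessian H = grad^2 f:
  H = [[-1, -1], [-1, -1]]
Verify stationarity: grad f(x*) = H x* + g = (0, 0).
Eigenvalues of H: -2, 0.
H has a zero eigenvalue (singular; negative semidefinite but not definite), so H is neither positive definite, negative definite, nor indefinite. The second-order test alone is inconclusive -> degen.
(Indeed, f is constant along the null direction of H through x*, so x* is not a strict local extremum.)

degen


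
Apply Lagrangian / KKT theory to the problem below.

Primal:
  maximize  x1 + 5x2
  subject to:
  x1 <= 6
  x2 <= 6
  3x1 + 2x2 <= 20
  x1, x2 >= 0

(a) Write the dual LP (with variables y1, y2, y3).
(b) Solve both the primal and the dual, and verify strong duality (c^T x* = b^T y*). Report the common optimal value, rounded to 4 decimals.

The standard primal-dual pair for 'max c^T x s.t. A x <= b, x >= 0' is:
  Dual:  min b^T y  s.t.  A^T y >= c,  y >= 0.

So the dual LP is:
  minimize  6y1 + 6y2 + 20y3
  subject to:
    y1 + 3y3 >= 1
    y2 + 2y3 >= 5
    y1, y2, y3 >= 0

Solving the primal: x* = (2.6667, 6).
  primal value c^T x* = 32.6667.
Solving the dual: y* = (0, 4.3333, 0.3333).
  dual value b^T y* = 32.6667.
Strong duality: c^T x* = b^T y*. Confirmed.

32.6667


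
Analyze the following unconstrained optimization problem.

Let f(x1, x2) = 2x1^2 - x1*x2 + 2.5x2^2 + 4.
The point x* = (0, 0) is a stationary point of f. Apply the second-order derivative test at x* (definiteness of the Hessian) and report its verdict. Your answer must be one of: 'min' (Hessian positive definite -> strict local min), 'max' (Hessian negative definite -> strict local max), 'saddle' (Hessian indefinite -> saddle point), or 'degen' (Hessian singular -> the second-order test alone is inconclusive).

Compute the Hessian H = grad^2 f:
  H = [[4, -1], [-1, 5]]
Verify stationarity: grad f(x*) = H x* + g = (0, 0).
Eigenvalues of H: 3.382, 5.618.
Both eigenvalues > 0, so H is positive definite -> x* is a strict local min.

min


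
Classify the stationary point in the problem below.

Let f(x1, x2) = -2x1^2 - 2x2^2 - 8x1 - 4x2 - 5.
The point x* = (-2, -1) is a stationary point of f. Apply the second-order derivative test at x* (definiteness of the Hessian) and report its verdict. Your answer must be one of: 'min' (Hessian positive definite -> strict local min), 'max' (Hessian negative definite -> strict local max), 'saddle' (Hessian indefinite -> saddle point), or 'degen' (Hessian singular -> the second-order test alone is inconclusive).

Compute the Hessian H = grad^2 f:
  H = [[-4, 0], [0, -4]]
Verify stationarity: grad f(x*) = H x* + g = (0, 0).
Eigenvalues of H: -4, -4.
Both eigenvalues < 0, so H is negative definite -> x* is a strict local max.

max


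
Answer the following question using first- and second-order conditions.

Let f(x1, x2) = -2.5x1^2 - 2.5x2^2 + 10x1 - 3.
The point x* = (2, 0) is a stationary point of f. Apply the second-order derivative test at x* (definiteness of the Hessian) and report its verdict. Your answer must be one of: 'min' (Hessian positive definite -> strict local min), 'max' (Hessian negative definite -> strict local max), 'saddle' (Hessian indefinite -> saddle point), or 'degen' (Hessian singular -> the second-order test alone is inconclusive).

Compute the Hessian H = grad^2 f:
  H = [[-5, 0], [0, -5]]
Verify stationarity: grad f(x*) = H x* + g = (0, 0).
Eigenvalues of H: -5, -5.
Both eigenvalues < 0, so H is negative definite -> x* is a strict local max.

max


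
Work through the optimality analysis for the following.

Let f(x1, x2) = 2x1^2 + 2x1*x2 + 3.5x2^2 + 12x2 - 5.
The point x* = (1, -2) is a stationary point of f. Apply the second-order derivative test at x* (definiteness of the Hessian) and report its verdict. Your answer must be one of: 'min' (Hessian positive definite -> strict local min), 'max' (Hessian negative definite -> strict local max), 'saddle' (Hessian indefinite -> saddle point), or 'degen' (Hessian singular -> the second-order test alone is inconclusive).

Compute the Hessian H = grad^2 f:
  H = [[4, 2], [2, 7]]
Verify stationarity: grad f(x*) = H x* + g = (0, 0).
Eigenvalues of H: 3, 8.
Both eigenvalues > 0, so H is positive definite -> x* is a strict local min.

min


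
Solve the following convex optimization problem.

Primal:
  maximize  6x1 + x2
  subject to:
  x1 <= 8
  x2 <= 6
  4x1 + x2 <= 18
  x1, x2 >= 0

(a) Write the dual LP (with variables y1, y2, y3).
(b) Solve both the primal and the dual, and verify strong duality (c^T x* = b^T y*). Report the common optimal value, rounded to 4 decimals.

The standard primal-dual pair for 'max c^T x s.t. A x <= b, x >= 0' is:
  Dual:  min b^T y  s.t.  A^T y >= c,  y >= 0.

So the dual LP is:
  minimize  8y1 + 6y2 + 18y3
  subject to:
    y1 + 4y3 >= 6
    y2 + y3 >= 1
    y1, y2, y3 >= 0

Solving the primal: x* = (4.5, 0).
  primal value c^T x* = 27.
Solving the dual: y* = (0, 0, 1.5).
  dual value b^T y* = 27.
Strong duality: c^T x* = b^T y*. Confirmed.

27


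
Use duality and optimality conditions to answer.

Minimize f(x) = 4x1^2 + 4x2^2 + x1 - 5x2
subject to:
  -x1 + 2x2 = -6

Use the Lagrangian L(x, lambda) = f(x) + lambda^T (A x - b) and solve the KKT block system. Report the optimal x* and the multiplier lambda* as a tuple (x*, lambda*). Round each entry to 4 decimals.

Form the Lagrangian:
  L(x, lambda) = (1/2) x^T Q x + c^T x + lambda^T (A x - b)
Stationarity (grad_x L = 0): Q x + c + A^T lambda = 0.
Primal feasibility: A x = b.

This gives the KKT block system:
  [ Q   A^T ] [ x     ]   [-c ]
  [ A    0  ] [ lambda ] = [ b ]

Solving the linear system:
  x*      = (1.35, -2.325)
  lambda* = (11.8)
  f(x*)   = 41.8875

x* = (1.35, -2.325), lambda* = (11.8)


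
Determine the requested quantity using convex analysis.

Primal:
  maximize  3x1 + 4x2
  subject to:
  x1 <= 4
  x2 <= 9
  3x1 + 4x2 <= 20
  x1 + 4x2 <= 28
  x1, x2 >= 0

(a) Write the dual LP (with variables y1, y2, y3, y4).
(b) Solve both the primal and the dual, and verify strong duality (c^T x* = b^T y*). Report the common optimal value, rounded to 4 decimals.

The standard primal-dual pair for 'max c^T x s.t. A x <= b, x >= 0' is:
  Dual:  min b^T y  s.t.  A^T y >= c,  y >= 0.

So the dual LP is:
  minimize  4y1 + 9y2 + 20y3 + 28y4
  subject to:
    y1 + 3y3 + y4 >= 3
    y2 + 4y3 + 4y4 >= 4
    y1, y2, y3, y4 >= 0

Solving the primal: x* = (0, 5).
  primal value c^T x* = 20.
Solving the dual: y* = (0, 0, 1, 0).
  dual value b^T y* = 20.
Strong duality: c^T x* = b^T y*. Confirmed.

20


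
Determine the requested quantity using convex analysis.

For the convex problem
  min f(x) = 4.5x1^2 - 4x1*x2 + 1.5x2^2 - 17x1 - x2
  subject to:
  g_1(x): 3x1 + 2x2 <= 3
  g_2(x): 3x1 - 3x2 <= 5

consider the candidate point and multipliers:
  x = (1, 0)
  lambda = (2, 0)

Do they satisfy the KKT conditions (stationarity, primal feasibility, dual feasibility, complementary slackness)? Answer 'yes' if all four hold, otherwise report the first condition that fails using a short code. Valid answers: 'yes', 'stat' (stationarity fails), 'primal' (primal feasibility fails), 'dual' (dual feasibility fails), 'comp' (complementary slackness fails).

Gradient of f: grad f(x) = Q x + c = (-8, -5)
Constraint values g_i(x) = a_i^T x - b_i:
  g_1((1, 0)) = 0
  g_2((1, 0)) = -2
Stationarity residual: grad f(x) + sum_i lambda_i a_i = (-2, -1)
  -> stationarity FAILS
Primal feasibility (all g_i <= 0): OK
Dual feasibility (all lambda_i >= 0): OK
Complementary slackness (lambda_i * g_i(x) = 0 for all i): OK

Verdict: the first failing condition is stationarity -> stat.

stat


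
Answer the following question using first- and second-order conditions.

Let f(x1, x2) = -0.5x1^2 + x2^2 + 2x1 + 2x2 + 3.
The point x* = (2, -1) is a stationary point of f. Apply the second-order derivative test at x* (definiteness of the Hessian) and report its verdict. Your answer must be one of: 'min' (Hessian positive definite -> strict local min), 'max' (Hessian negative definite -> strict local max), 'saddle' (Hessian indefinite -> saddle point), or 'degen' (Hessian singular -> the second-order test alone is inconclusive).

Compute the Hessian H = grad^2 f:
  H = [[-1, 0], [0, 2]]
Verify stationarity: grad f(x*) = H x* + g = (0, 0).
Eigenvalues of H: -1, 2.
Eigenvalues have mixed signs, so H is indefinite -> x* is a saddle point.

saddle


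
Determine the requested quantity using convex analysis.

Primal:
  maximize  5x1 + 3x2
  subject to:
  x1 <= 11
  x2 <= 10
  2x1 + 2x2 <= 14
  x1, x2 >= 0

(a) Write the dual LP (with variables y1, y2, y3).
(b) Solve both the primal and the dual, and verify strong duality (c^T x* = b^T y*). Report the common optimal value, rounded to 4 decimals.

The standard primal-dual pair for 'max c^T x s.t. A x <= b, x >= 0' is:
  Dual:  min b^T y  s.t.  A^T y >= c,  y >= 0.

So the dual LP is:
  minimize  11y1 + 10y2 + 14y3
  subject to:
    y1 + 2y3 >= 5
    y2 + 2y3 >= 3
    y1, y2, y3 >= 0

Solving the primal: x* = (7, 0).
  primal value c^T x* = 35.
Solving the dual: y* = (0, 0, 2.5).
  dual value b^T y* = 35.
Strong duality: c^T x* = b^T y*. Confirmed.

35


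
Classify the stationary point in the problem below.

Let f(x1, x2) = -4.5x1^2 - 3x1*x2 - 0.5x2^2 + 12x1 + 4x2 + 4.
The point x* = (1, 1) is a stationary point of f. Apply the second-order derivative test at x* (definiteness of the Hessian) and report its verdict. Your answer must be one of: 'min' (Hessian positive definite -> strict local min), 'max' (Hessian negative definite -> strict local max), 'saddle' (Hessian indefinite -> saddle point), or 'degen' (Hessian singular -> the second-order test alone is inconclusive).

Compute the Hessian H = grad^2 f:
  H = [[-9, -3], [-3, -1]]
Verify stationarity: grad f(x*) = H x* + g = (0, 0).
Eigenvalues of H: -10, 0.
H has a zero eigenvalue (singular; negative semidefinite but not definite), so H is neither positive definite, negative definite, nor indefinite. The second-order test alone is inconclusive -> degen.
(Indeed, f is constant along the null direction of H through x*, so x* is not a strict local extremum.)

degen
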